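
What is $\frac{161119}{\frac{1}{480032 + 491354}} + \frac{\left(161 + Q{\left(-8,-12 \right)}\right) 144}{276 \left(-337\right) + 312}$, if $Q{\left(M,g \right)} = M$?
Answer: $\frac{403010007904438}{2575} \approx 1.5651 \cdot 10^{11}$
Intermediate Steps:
$\frac{161119}{\frac{1}{480032 + 491354}} + \frac{\left(161 + Q{\left(-8,-12 \right)}\right) 144}{276 \left(-337\right) + 312} = \frac{161119}{\frac{1}{480032 + 491354}} + \frac{\left(161 - 8\right) 144}{276 \left(-337\right) + 312} = \frac{161119}{\frac{1}{971386}} + \frac{153 \cdot 144}{-93012 + 312} = 161119 \frac{1}{\frac{1}{971386}} + \frac{22032}{-92700} = 161119 \cdot 971386 + 22032 \left(- \frac{1}{92700}\right) = 156508740934 - \frac{612}{2575} = \frac{403010007904438}{2575}$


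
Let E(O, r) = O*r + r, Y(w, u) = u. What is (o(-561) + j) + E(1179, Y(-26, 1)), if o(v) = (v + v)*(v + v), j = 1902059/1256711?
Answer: 1583538191563/1256711 ≈ 1.2601e+6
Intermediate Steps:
j = 1902059/1256711 (j = 1902059*(1/1256711) = 1902059/1256711 ≈ 1.5135)
E(O, r) = r + O*r
o(v) = 4*v**2 (o(v) = (2*v)*(2*v) = 4*v**2)
(o(-561) + j) + E(1179, Y(-26, 1)) = (4*(-561)**2 + 1902059/1256711) + 1*(1 + 1179) = (4*314721 + 1902059/1256711) + 1*1180 = (1258884 + 1902059/1256711) + 1180 = 1582055272583/1256711 + 1180 = 1583538191563/1256711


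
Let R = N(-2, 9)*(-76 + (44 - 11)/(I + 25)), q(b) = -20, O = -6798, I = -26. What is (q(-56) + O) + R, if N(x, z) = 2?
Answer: -7036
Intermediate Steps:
R = -218 (R = 2*(-76 + (44 - 11)/(-26 + 25)) = 2*(-76 + 33/(-1)) = 2*(-76 + 33*(-1)) = 2*(-76 - 33) = 2*(-109) = -218)
(q(-56) + O) + R = (-20 - 6798) - 218 = -6818 - 218 = -7036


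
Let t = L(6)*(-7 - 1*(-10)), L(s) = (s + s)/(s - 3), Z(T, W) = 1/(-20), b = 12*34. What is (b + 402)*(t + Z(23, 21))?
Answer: 19359/2 ≈ 9679.5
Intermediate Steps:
b = 408
Z(T, W) = -1/20
L(s) = 2*s/(-3 + s) (L(s) = (2*s)/(-3 + s) = 2*s/(-3 + s))
t = 12 (t = (2*6/(-3 + 6))*(-7 - 1*(-10)) = (2*6/3)*(-7 + 10) = (2*6*(⅓))*3 = 4*3 = 12)
(b + 402)*(t + Z(23, 21)) = (408 + 402)*(12 - 1/20) = 810*(239/20) = 19359/2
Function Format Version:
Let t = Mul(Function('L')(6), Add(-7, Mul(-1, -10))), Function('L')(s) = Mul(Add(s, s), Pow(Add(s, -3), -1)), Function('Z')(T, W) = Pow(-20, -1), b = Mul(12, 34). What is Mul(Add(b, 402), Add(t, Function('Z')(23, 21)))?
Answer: Rational(19359, 2) ≈ 9679.5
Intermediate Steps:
b = 408
Function('Z')(T, W) = Rational(-1, 20)
Function('L')(s) = Mul(2, s, Pow(Add(-3, s), -1)) (Function('L')(s) = Mul(Mul(2, s), Pow(Add(-3, s), -1)) = Mul(2, s, Pow(Add(-3, s), -1)))
t = 12 (t = Mul(Mul(2, 6, Pow(Add(-3, 6), -1)), Add(-7, Mul(-1, -10))) = Mul(Mul(2, 6, Pow(3, -1)), Add(-7, 10)) = Mul(Mul(2, 6, Rational(1, 3)), 3) = Mul(4, 3) = 12)
Mul(Add(b, 402), Add(t, Function('Z')(23, 21))) = Mul(Add(408, 402), Add(12, Rational(-1, 20))) = Mul(810, Rational(239, 20)) = Rational(19359, 2)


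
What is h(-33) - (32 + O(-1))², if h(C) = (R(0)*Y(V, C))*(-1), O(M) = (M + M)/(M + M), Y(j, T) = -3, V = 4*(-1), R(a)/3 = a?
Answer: -1089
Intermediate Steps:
R(a) = 3*a
V = -4
O(M) = 1 (O(M) = (2*M)/((2*M)) = (2*M)*(1/(2*M)) = 1)
h(C) = 0 (h(C) = ((3*0)*(-3))*(-1) = (0*(-3))*(-1) = 0*(-1) = 0)
h(-33) - (32 + O(-1))² = 0 - (32 + 1)² = 0 - 1*33² = 0 - 1*1089 = 0 - 1089 = -1089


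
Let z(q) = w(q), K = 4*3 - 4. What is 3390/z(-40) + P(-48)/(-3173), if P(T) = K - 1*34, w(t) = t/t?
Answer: 10756496/3173 ≈ 3390.0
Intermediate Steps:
K = 8 (K = 12 - 4 = 8)
w(t) = 1
z(q) = 1
P(T) = -26 (P(T) = 8 - 1*34 = 8 - 34 = -26)
3390/z(-40) + P(-48)/(-3173) = 3390/1 - 26/(-3173) = 3390*1 - 26*(-1/3173) = 3390 + 26/3173 = 10756496/3173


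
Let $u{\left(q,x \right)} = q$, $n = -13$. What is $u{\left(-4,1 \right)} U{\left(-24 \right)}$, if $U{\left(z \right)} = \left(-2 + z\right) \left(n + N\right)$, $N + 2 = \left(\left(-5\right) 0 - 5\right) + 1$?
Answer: $-1976$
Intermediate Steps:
$N = -6$ ($N = -2 + \left(\left(\left(-5\right) 0 - 5\right) + 1\right) = -2 + \left(\left(0 - 5\right) + 1\right) = -2 + \left(-5 + 1\right) = -2 - 4 = -6$)
$U{\left(z \right)} = 38 - 19 z$ ($U{\left(z \right)} = \left(-2 + z\right) \left(-13 - 6\right) = \left(-2 + z\right) \left(-19\right) = 38 - 19 z$)
$u{\left(-4,1 \right)} U{\left(-24 \right)} = - 4 \left(38 - -456\right) = - 4 \left(38 + 456\right) = \left(-4\right) 494 = -1976$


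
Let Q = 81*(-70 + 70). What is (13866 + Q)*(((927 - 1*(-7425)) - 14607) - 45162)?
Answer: -712948122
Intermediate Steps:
Q = 0 (Q = 81*0 = 0)
(13866 + Q)*(((927 - 1*(-7425)) - 14607) - 45162) = (13866 + 0)*(((927 - 1*(-7425)) - 14607) - 45162) = 13866*(((927 + 7425) - 14607) - 45162) = 13866*((8352 - 14607) - 45162) = 13866*(-6255 - 45162) = 13866*(-51417) = -712948122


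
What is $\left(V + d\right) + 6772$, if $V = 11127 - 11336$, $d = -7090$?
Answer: $-527$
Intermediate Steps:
$V = -209$ ($V = 11127 - 11336 = -209$)
$\left(V + d\right) + 6772 = \left(-209 - 7090\right) + 6772 = -7299 + 6772 = -527$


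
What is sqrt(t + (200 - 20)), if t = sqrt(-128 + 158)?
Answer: sqrt(180 + sqrt(30)) ≈ 13.619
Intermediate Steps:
t = sqrt(30) ≈ 5.4772
sqrt(t + (200 - 20)) = sqrt(sqrt(30) + (200 - 20)) = sqrt(sqrt(30) + 180) = sqrt(180 + sqrt(30))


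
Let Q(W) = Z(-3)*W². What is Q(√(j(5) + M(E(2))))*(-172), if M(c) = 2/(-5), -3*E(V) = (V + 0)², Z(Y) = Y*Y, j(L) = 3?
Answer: -20124/5 ≈ -4024.8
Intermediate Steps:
Z(Y) = Y²
E(V) = -V²/3 (E(V) = -(V + 0)²/3 = -V²/3)
M(c) = -⅖ (M(c) = 2*(-⅕) = -⅖)
Q(W) = 9*W² (Q(W) = (-3)²*W² = 9*W²)
Q(√(j(5) + M(E(2))))*(-172) = (9*(√(3 - ⅖))²)*(-172) = (9*(√(13/5))²)*(-172) = (9*(√65/5)²)*(-172) = (9*(13/5))*(-172) = (117/5)*(-172) = -20124/5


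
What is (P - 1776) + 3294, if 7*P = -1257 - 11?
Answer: 9358/7 ≈ 1336.9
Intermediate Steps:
P = -1268/7 (P = (-1257 - 11)/7 = (⅐)*(-1268) = -1268/7 ≈ -181.14)
(P - 1776) + 3294 = (-1268/7 - 1776) + 3294 = -13700/7 + 3294 = 9358/7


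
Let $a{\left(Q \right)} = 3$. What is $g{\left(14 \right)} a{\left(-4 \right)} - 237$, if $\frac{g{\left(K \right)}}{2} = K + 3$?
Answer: $-135$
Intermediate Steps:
$g{\left(K \right)} = 6 + 2 K$ ($g{\left(K \right)} = 2 \left(K + 3\right) = 2 \left(3 + K\right) = 6 + 2 K$)
$g{\left(14 \right)} a{\left(-4 \right)} - 237 = \left(6 + 2 \cdot 14\right) 3 - 237 = \left(6 + 28\right) 3 - 237 = 34 \cdot 3 - 237 = 102 - 237 = -135$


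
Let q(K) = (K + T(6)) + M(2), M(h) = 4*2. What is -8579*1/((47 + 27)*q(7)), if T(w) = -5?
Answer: -8579/740 ≈ -11.593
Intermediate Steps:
M(h) = 8
q(K) = 3 + K (q(K) = (K - 5) + 8 = (-5 + K) + 8 = 3 + K)
-8579*1/((47 + 27)*q(7)) = -8579*1/((3 + 7)*(47 + 27)) = -8579/(74*10) = -8579/740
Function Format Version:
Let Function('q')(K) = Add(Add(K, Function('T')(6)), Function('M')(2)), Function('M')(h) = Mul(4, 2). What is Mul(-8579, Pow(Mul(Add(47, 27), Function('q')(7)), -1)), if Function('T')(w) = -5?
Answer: Rational(-8579, 740) ≈ -11.593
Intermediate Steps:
Function('M')(h) = 8
Function('q')(K) = Add(3, K) (Function('q')(K) = Add(Add(K, -5), 8) = Add(Add(-5, K), 8) = Add(3, K))
Mul(-8579, Pow(Mul(Add(47, 27), Function('q')(7)), -1)) = Mul(-8579, Pow(Mul(Add(47, 27), Add(3, 7)), -1)) = Mul(-8579, Pow(Mul(74, 10), -1)) = Mul(-8579, Pow(740, -1)) = Mul(-8579, Rational(1, 740)) = Rational(-8579, 740)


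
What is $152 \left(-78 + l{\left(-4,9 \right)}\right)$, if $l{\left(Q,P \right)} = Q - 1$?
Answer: $-12616$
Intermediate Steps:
$l{\left(Q,P \right)} = -1 + Q$
$152 \left(-78 + l{\left(-4,9 \right)}\right) = 152 \left(-78 - 5\right) = 152 \left(-83\right) = -12616$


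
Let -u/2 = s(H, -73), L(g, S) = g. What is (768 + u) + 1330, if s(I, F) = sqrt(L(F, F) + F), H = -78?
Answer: 2098 - 2*I*sqrt(146) ≈ 2098.0 - 24.166*I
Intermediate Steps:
s(I, F) = sqrt(2)*sqrt(F) (s(I, F) = sqrt(F + F) = sqrt(2*F) = sqrt(2)*sqrt(F))
u = -2*I*sqrt(146) (u = -2*sqrt(2)*sqrt(-73) = -2*sqrt(2)*I*sqrt(73) = -2*I*sqrt(146) ≈ -24.166*I)
(768 + u) + 1330 = (768 - 2*I*sqrt(146)) + 1330 = 2098 - 2*I*sqrt(146)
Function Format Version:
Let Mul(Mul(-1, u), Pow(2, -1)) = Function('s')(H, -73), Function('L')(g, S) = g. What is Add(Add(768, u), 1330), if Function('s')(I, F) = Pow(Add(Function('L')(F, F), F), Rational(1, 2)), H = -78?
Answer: Add(2098, Mul(-2, I, Pow(146, Rational(1, 2)))) ≈ Add(2098.0, Mul(-24.166, I))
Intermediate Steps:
Function('s')(I, F) = Mul(Pow(2, Rational(1, 2)), Pow(F, Rational(1, 2))) (Function('s')(I, F) = Pow(Add(F, F), Rational(1, 2)) = Pow(Mul(2, F), Rational(1, 2)) = Mul(Pow(2, Rational(1, 2)), Pow(F, Rational(1, 2))))
u = Mul(-2, I, Pow(146, Rational(1, 2))) (u = Mul(-2, Mul(Pow(2, Rational(1, 2)), Pow(-73, Rational(1, 2)))) = Mul(-2, Mul(Pow(2, Rational(1, 2)), Mul(I, Pow(73, Rational(1, 2))))) = Mul(-2, Mul(I, Pow(146, Rational(1, 2)))) = Mul(-2, I, Pow(146, Rational(1, 2))) ≈ Mul(-24.166, I))
Add(Add(768, u), 1330) = Add(Add(768, Mul(-2, I, Pow(146, Rational(1, 2)))), 1330) = Add(2098, Mul(-2, I, Pow(146, Rational(1, 2))))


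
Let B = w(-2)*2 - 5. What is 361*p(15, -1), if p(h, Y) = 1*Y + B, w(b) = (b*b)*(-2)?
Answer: -7942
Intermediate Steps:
w(b) = -2*b² (w(b) = b²*(-2) = -2*b²)
B = -21 (B = -2*(-2)²*2 - 5 = -2*4*2 - 5 = -8*2 - 5 = -16 - 5 = -21)
p(h, Y) = -21 + Y (p(h, Y) = 1*Y - 21 = Y - 21 = -21 + Y)
361*p(15, -1) = 361*(-21 - 1) = 361*(-22) = -7942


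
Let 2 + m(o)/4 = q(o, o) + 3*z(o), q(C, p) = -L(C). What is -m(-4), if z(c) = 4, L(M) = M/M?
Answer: -36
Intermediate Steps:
L(M) = 1
q(C, p) = -1 (q(C, p) = -1*1 = -1)
m(o) = 36 (m(o) = -8 + 4*(-1 + 3*4) = -8 + 4*(-1 + 12) = -8 + 4*11 = -8 + 44 = 36)
-m(-4) = -1*36 = -36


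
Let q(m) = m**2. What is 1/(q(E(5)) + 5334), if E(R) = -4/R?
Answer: 25/133366 ≈ 0.00018745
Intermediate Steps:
1/(q(E(5)) + 5334) = 1/((-4/5)**2 + 5334) = 1/(16/25 + 5334) = 1/(133366/25) = 25/133366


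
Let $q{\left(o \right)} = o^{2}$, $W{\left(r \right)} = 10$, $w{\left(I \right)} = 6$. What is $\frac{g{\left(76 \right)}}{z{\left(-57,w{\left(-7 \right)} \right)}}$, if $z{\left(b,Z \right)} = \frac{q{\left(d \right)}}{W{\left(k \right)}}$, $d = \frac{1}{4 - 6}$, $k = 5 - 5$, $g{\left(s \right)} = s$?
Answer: $3040$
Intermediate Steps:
$k = 0$
$d = - \frac{1}{2}$ ($d = \frac{1}{-2} = - \frac{1}{2} \approx -0.5$)
$z{\left(b,Z \right)} = \frac{1}{40}$ ($z{\left(b,Z \right)} = \frac{\left(- \frac{1}{2}\right)^{2}}{10} = \frac{1}{4} \cdot \frac{1}{10} = \frac{1}{40}$)
$\frac{g{\left(76 \right)}}{z{\left(-57,w{\left(-7 \right)} \right)}} = 76 \frac{1}{\frac{1}{40}} = 76 \cdot 40 = 3040$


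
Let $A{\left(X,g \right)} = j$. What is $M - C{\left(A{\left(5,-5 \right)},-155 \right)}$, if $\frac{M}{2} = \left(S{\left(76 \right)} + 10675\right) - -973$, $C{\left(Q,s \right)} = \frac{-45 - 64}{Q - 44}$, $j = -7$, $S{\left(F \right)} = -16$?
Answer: $\frac{1186355}{51} \approx 23262.0$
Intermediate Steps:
$A{\left(X,g \right)} = -7$
$C{\left(Q,s \right)} = - \frac{109}{-44 + Q}$
$M = 23264$ ($M = 2 \left(\left(-16 + 10675\right) - -973\right) = 2 \left(10659 + \left(-4216 + 5189\right)\right) = 2 \left(10659 + 973\right) = 2 \cdot 11632 = 23264$)
$M - C{\left(A{\left(5,-5 \right)},-155 \right)} = 23264 - - \frac{109}{-44 - 7} = 23264 - - \frac{109}{-51} = 23264 - \left(-109\right) \left(- \frac{1}{51}\right) = 23264 - \frac{109}{51} = \frac{1186355}{51}$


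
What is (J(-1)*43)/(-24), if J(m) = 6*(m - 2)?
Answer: 129/4 ≈ 32.250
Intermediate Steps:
J(m) = -12 + 6*m (J(m) = 6*(-2 + m) = -12 + 6*m)
(J(-1)*43)/(-24) = ((-12 + 6*(-1))*43)/(-24) = ((-12 - 6)*43)*(-1/24) = -18*43*(-1/24) = -774*(-1/24) = 129/4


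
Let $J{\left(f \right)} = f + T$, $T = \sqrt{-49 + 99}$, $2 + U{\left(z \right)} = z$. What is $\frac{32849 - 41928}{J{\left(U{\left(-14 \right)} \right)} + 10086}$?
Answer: $- \frac{9142553}{10140485} + \frac{9079 \sqrt{2}}{20280970} \approx -0.90096$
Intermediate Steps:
$U{\left(z \right)} = -2 + z$
$T = 5 \sqrt{2}$ ($T = \sqrt{50} = 5 \sqrt{2} \approx 7.0711$)
$J{\left(f \right)} = f + 5 \sqrt{2}$
$\frac{32849 - 41928}{J{\left(U{\left(-14 \right)} \right)} + 10086} = \frac{32849 - 41928}{\left(\left(-2 - 14\right) + 5 \sqrt{2}\right) + 10086} = - \frac{9079}{\left(-16 + 5 \sqrt{2}\right) + 10086} = - \frac{9079}{10070 + 5 \sqrt{2}}$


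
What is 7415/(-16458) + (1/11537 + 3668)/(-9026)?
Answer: -367152724904/428455072149 ≈ -0.85692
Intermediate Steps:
7415/(-16458) + (1/11537 + 3668)/(-9026) = 7415*(-1/16458) + (1/11537 + 3668)*(-1/9026) = -7415/16458 + (42317717/11537)*(-1/9026) = -7415/16458 - 42317717/104132962 = -367152724904/428455072149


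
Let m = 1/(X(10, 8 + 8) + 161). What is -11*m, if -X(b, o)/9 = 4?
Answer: -11/125 ≈ -0.088000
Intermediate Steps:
X(b, o) = -36 (X(b, o) = -9*4 = -36)
m = 1/125 (m = 1/(-36 + 161) = 1/125 ≈ 0.0080000)
-11*m = -11*1/125 = -11/125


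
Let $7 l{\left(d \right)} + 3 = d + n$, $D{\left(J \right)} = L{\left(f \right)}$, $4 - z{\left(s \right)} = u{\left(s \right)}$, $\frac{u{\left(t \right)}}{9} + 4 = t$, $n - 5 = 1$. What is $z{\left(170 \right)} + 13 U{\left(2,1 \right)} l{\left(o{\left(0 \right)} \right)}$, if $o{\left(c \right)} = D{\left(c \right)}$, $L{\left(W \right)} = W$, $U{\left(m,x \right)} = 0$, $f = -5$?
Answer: $-1490$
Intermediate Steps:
$n = 6$ ($n = 5 + 1 = 6$)
$u{\left(t \right)} = -36 + 9 t$
$z{\left(s \right)} = 40 - 9 s$ ($z{\left(s \right)} = 4 - \left(-36 + 9 s\right) = 40 - 9 s$)
$D{\left(J \right)} = -5$
$o{\left(c \right)} = -5$
$l{\left(d \right)} = \frac{3}{7} + \frac{d}{7}$ ($l{\left(d \right)} = - \frac{3}{7} + \frac{d + 6}{7} = - \frac{3}{7} + \frac{6 + d}{7} = - \frac{3}{7} + \left(\frac{6}{7} + \frac{d}{7}\right) = \frac{3}{7} + \frac{d}{7}$)
$z{\left(170 \right)} + 13 U{\left(2,1 \right)} l{\left(o{\left(0 \right)} \right)} = \left(40 - 1530\right) + 13 \cdot 0 \left(\frac{3}{7} + \frac{1}{7} \left(-5\right)\right) = \left(40 - 1530\right) + 0 \left(\frac{3}{7} - \frac{5}{7}\right) = -1490 + 0 \left(- \frac{2}{7}\right) = -1490 + 0 = -1490$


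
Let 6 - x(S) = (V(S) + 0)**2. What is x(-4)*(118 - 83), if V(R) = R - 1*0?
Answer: -350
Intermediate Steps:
V(R) = R (V(R) = R + 0 = R)
x(S) = 6 - S**2 (x(S) = 6 - (S + 0)**2 = 6 - S**2)
x(-4)*(118 - 83) = (6 - 1*(-4)**2)*(118 - 83) = (6 - 1*16)*35 = (6 - 16)*35 = -10*35 = -350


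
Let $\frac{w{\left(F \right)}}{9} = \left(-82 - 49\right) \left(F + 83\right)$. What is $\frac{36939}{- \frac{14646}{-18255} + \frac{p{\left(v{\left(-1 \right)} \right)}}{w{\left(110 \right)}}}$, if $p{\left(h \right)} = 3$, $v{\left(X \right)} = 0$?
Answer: $\frac{17048869093935}{370288733} \approx 46042.0$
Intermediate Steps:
$w{\left(F \right)} = -97857 - 1179 F$ ($w{\left(F \right)} = 9 \left(-82 - 49\right) \left(F + 83\right) = 9 \left(- 131 \left(83 + F\right)\right) = 9 \left(-10873 - 131 F\right) = -97857 - 1179 F$)
$\frac{36939}{- \frac{14646}{-18255} + \frac{p{\left(v{\left(-1 \right)} \right)}}{w{\left(110 \right)}}} = \frac{36939}{- \frac{14646}{-18255} + \frac{3}{-97857 - 129690}} = \frac{36939}{\left(-14646\right) \left(- \frac{1}{18255}\right) + \frac{3}{-97857 - 129690}} = \frac{36939}{\frac{4882}{6085} + \frac{3}{-227547}} = \frac{36939}{\frac{4882}{6085} + 3 \left(- \frac{1}{227547}\right)} = \frac{36939}{\frac{4882}{6085} - \frac{1}{75849}} = \frac{36939}{\frac{370288733}{461541165}} = 36939 \cdot \frac{461541165}{370288733} = \frac{17048869093935}{370288733}$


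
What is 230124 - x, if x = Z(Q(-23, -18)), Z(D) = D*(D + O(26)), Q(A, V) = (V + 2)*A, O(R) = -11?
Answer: 98748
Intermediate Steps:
Q(A, V) = A*(2 + V) (Q(A, V) = (2 + V)*A = A*(2 + V))
Z(D) = D*(-11 + D) (Z(D) = D*(D - 11) = D*(-11 + D))
x = 131376 (x = (-23*(2 - 18))*(-11 - 23*(2 - 18)) = (-23*(-16))*(-11 - 23*(-16)) = 368*(-11 + 368) = 368*357 = 131376)
230124 - x = 230124 - 1*131376 = 230124 - 131376 = 98748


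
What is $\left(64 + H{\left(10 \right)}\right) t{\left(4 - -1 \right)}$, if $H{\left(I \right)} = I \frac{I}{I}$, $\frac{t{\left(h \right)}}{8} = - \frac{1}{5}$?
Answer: $- \frac{592}{5} \approx -118.4$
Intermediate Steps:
$t{\left(h \right)} = - \frac{8}{5}$ ($t{\left(h \right)} = 8 \left(- \frac{1}{5}\right) = - \frac{8}{5}$)
$H{\left(I \right)} = I$ ($H{\left(I \right)} = I 1 = I$)
$\left(64 + H{\left(10 \right)}\right) t{\left(4 - -1 \right)} = \left(64 + 10\right) \left(- \frac{8}{5}\right) = 74 \left(- \frac{8}{5}\right) = - \frac{592}{5}$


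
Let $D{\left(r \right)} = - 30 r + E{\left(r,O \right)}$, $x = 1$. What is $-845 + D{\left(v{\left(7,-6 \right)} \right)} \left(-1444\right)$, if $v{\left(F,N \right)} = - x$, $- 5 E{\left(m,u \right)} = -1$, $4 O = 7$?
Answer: $- \frac{222269}{5} \approx -44454.0$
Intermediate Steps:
$O = \frac{7}{4}$ ($O = \frac{1}{4} \cdot 7 = \frac{7}{4} \approx 1.75$)
$E{\left(m,u \right)} = \frac{1}{5}$ ($E{\left(m,u \right)} = \left(- \frac{1}{5}\right) \left(-1\right) = \frac{1}{5}$)
$v{\left(F,N \right)} = -1$ ($v{\left(F,N \right)} = \left(-1\right) 1 = -1$)
$D{\left(r \right)} = \frac{1}{5} - 30 r$ ($D{\left(r \right)} = - 30 r + \frac{1}{5} = \frac{1}{5} - 30 r$)
$-845 + D{\left(v{\left(7,-6 \right)} \right)} \left(-1444\right) = -845 + \left(\frac{1}{5} - -30\right) \left(-1444\right) = -845 + \left(\frac{1}{5} + 30\right) \left(-1444\right) = -845 + \frac{151}{5} \left(-1444\right) = -845 - \frac{218044}{5} = - \frac{222269}{5}$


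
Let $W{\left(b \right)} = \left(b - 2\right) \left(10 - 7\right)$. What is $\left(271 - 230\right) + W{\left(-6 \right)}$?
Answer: $17$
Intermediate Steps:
$W{\left(b \right)} = -6 + 3 b$ ($W{\left(b \right)} = \left(-2 + b\right) 3 = -6 + 3 b$)
$\left(271 - 230\right) + W{\left(-6 \right)} = \left(271 - 230\right) + \left(-6 + 3 \left(-6\right)\right) = 41 - 24 = 17$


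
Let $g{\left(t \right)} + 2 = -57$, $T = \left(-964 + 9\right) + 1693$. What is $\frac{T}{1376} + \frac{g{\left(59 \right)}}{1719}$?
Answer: $\frac{593719}{1182672} \approx 0.50202$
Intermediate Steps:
$T = 738$ ($T = -955 + 1693 = 738$)
$g{\left(t \right)} = -59$ ($g{\left(t \right)} = -2 - 57 = -59$)
$\frac{T}{1376} + \frac{g{\left(59 \right)}}{1719} = \frac{738}{1376} - \frac{59}{1719} = 738 \cdot \frac{1}{1376} - \frac{59}{1719} = \frac{369}{688} - \frac{59}{1719} = \frac{593719}{1182672}$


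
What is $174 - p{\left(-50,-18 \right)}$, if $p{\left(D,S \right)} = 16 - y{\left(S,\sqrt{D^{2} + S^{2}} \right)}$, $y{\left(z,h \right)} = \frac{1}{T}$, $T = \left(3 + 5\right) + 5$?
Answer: $\frac{2055}{13} \approx 158.08$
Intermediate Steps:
$T = 13$ ($T = 8 + 5 = 13$)
$y{\left(z,h \right)} = \frac{1}{13}$
$p{\left(D,S \right)} = \frac{207}{13}$ ($p{\left(D,S \right)} = 16 - \frac{1}{13} = \frac{207}{13}$)
$174 - p{\left(-50,-18 \right)} = 174 - \frac{207}{13} = \frac{2055}{13}$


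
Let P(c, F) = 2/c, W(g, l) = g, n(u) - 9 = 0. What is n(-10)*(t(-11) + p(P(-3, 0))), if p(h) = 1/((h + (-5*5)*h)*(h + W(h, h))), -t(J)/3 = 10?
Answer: -17307/64 ≈ -270.42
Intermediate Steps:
t(J) = -30 (t(J) = -3*10 = -30)
n(u) = 9 (n(u) = 9 + 0 = 9)
p(h) = -1/(48*h²) (p(h) = 1/((h + (-5*5)*h)*(h + h)) = 1/((h - 25*h)*(2*h)) = 1/((-24*h)*(2*h)) = 1/(-48*h²) = -1/(48*h²))
n(-10)*(t(-11) + p(P(-3, 0))) = 9*(-30 - 1/(48*(2/(-3))²)) = 9*(-30 - 1/(48*(2*(-⅓))²)) = 9*(-30 - 1/(48*(-⅔)²)) = 9*(-30 - 1/48*9/4) = 9*(-30 - 3/64) = 9*(-1923/64) = -17307/64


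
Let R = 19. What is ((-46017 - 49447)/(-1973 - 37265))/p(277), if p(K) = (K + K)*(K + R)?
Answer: 11933/804300524 ≈ 1.4836e-5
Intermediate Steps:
p(K) = 2*K*(19 + K) (p(K) = (K + K)*(K + 19) = (2*K)*(19 + K) = 2*K*(19 + K))
((-46017 - 49447)/(-1973 - 37265))/p(277) = ((-46017 - 49447)/(-1973 - 37265))/((2*277*(19 + 277))) = (-95464/(-39238))/((2*277*296)) = -95464*(-1/39238)/163984 = (47732/19619)*(1/163984) = 11933/804300524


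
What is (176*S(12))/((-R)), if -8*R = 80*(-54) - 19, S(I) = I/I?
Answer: -1408/4339 ≈ -0.32450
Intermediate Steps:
S(I) = 1
R = 4339/8 (R = -(80*(-54) - 19)/8 = -(-4320 - 19)/8 = -⅛*(-4339) = 4339/8 ≈ 542.38)
(176*S(12))/((-R)) = (176*1)/((-1*4339/8)) = 176/(-4339/8) = 176*(-8/4339) = -1408/4339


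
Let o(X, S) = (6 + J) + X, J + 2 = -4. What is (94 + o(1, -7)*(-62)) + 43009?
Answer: 43041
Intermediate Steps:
J = -6 (J = -2 - 4 = -6)
o(X, S) = X (o(X, S) = (6 - 6) + X = 0 + X = X)
(94 + o(1, -7)*(-62)) + 43009 = (94 + 1*(-62)) + 43009 = (94 - 62) + 43009 = 32 + 43009 = 43041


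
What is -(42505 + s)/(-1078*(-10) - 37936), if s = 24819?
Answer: 16831/6789 ≈ 2.4792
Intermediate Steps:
-(42505 + s)/(-1078*(-10) - 37936) = -(42505 + 24819)/(-1078*(-10) - 37936) = -67324/(10780 - 37936) = -67324/(-27156) = -67324*(-1)/27156 = -1*(-16831/6789) = 16831/6789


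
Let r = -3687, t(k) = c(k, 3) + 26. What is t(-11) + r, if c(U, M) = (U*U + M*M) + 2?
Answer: -3529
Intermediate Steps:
c(U, M) = 2 + M**2 + U**2 (c(U, M) = (U**2 + M**2) + 2 = (M**2 + U**2) + 2 = 2 + M**2 + U**2)
t(k) = 37 + k**2 (t(k) = (2 + 3**2 + k**2) + 26 = (2 + 9 + k**2) + 26 = (11 + k**2) + 26 = 37 + k**2)
t(-11) + r = (37 + (-11)**2) - 3687 = (37 + 121) - 3687 = 158 - 3687 = -3529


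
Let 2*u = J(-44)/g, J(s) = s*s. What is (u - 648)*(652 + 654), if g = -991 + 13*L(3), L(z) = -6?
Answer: -905946080/1069 ≈ -8.4747e+5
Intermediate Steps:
J(s) = s**2
g = -1069 (g = -991 + 13*(-6) = -991 - 78 = -1069)
u = -968/1069 (u = ((-44)**2/(-1069))/2 = (1936*(-1/1069))/2 = (1/2)*(-1936/1069) = -968/1069 ≈ -0.90552)
(u - 648)*(652 + 654) = (-968/1069 - 648)*(652 + 654) = -693680/1069*1306 = -905946080/1069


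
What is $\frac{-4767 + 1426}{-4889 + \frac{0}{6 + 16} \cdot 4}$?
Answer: $\frac{3341}{4889} \approx 0.68337$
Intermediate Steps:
$\frac{-4767 + 1426}{-4889 + \frac{0}{6 + 16} \cdot 4} = - \frac{3341}{-4889 + \frac{0}{22} \cdot 4} = - \frac{3341}{-4889 + 0 \cdot \frac{1}{22} \cdot 4} = - \frac{3341}{-4889 + 0 \cdot 4} = - \frac{3341}{-4889 + 0} = - \frac{3341}{-4889} = \left(-3341\right) \left(- \frac{1}{4889}\right) = \frac{3341}{4889}$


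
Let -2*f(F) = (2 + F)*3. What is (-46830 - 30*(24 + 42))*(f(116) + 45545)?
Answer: -2214412080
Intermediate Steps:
f(F) = -3 - 3*F/2 (f(F) = -(2 + F)*3/2 = -(6 + 3*F)/2 = -3 - 3*F/2)
(-46830 - 30*(24 + 42))*(f(116) + 45545) = (-46830 - 30*(24 + 42))*((-3 - 3/2*116) + 45545) = (-46830 - 30*66)*((-3 - 174) + 45545) = (-46830 - 1980)*(-177 + 45545) = -48810*45368 = -2214412080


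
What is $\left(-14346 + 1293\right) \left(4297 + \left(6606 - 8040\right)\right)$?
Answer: $-37370739$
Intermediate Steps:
$\left(-14346 + 1293\right) \left(4297 + \left(6606 - 8040\right)\right) = - 13053 \left(4297 - 1434\right) = \left(-13053\right) 2863 = -37370739$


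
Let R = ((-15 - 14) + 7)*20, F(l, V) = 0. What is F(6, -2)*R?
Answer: 0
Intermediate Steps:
R = -440 (R = (-29 + 7)*20 = -22*20 = -440)
F(6, -2)*R = 0*(-440) = 0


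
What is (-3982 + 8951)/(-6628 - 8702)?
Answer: -4969/15330 ≈ -0.32414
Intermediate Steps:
(-3982 + 8951)/(-6628 - 8702) = 4969/(-15330) = 4969*(-1/15330) = -4969/15330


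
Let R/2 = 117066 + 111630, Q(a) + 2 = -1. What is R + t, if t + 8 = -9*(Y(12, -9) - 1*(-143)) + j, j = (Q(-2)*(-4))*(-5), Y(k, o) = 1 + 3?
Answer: 456001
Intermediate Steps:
Q(a) = -3 (Q(a) = -2 - 1 = -3)
Y(k, o) = 4
j = -60 (j = -3*(-4)*(-5) = 12*(-5) = -60)
R = 457392 (R = 2*(117066 + 111630) = 2*228696 = 457392)
t = -1391 (t = -8 + (-9*(4 - 1*(-143)) - 60) = -8 + (-9*(4 + 143) - 60) = -8 + (-9*147 - 60) = -8 + (-1323 - 60) = -8 - 1383 = -1391)
R + t = 457392 - 1391 = 456001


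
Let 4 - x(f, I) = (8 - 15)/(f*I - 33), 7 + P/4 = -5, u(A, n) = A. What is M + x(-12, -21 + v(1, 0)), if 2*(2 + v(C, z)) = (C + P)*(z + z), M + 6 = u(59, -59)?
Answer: 13858/243 ≈ 57.029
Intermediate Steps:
P = -48 (P = -28 + 4*(-5) = -28 - 20 = -48)
M = 53 (M = -6 + 59 = 53)
v(C, z) = -2 + z*(-48 + C) (v(C, z) = -2 + ((C - 48)*(z + z))/2 = -2 + ((-48 + C)*(2*z))/2 = -2 + (2*z*(-48 + C))/2 = -2 + z*(-48 + C))
x(f, I) = 4 + 7/(-33 + I*f) (x(f, I) = 4 - (8 - 15)/(f*I - 33) = 4 - (-7)/(I*f - 33) = 4 - (-7)/(-33 + I*f) = 4 + 7/(-33 + I*f))
M + x(-12, -21 + v(1, 0)) = 53 + (-125 + 4*(-21 + (-2 - 48*0 + 1*0))*(-12))/(-33 + (-21 + (-2 - 48*0 + 1*0))*(-12)) = 53 + (-125 + 4*(-21 + (-2 + 0 + 0))*(-12))/(-33 + (-21 + (-2 + 0 + 0))*(-12)) = 53 + (-125 + 4*(-21 - 2)*(-12))/(-33 + (-21 - 2)*(-12)) = 53 + (-125 + 4*(-23)*(-12))/(-33 - 23*(-12)) = 53 + (-125 + 1104)/(-33 + 276) = 53 + 979/243 = 13858/243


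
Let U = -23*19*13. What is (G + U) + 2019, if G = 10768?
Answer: 7106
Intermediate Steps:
U = -5681 (U = -437*13 = -5681)
(G + U) + 2019 = (10768 - 5681) + 2019 = 5087 + 2019 = 7106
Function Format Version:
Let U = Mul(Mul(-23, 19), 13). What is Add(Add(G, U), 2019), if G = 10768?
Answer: 7106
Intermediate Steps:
U = -5681 (U = Mul(-437, 13) = -5681)
Add(Add(G, U), 2019) = Add(Add(10768, -5681), 2019) = Add(5087, 2019) = 7106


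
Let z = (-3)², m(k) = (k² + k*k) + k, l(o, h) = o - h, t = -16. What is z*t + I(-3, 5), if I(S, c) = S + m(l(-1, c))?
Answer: -81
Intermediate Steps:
m(k) = k + 2*k² (m(k) = (k² + k²) + k = 2*k² + k = k + 2*k²)
I(S, c) = S + (-1 - c)*(-1 - 2*c) (I(S, c) = S + (-1 - c)*(1 + 2*(-1 - c)) = S + (-1 - c)*(1 + (-2 - 2*c)) = S + (-1 - c)*(-1 - 2*c))
z = 9
z*t + I(-3, 5) = 9*(-16) + (-3 + (1 + 5)*(1 + 2*5)) = -144 + (-3 + 6*(1 + 10)) = -144 + (-3 + 6*11) = -144 + (-3 + 66) = -144 + 63 = -81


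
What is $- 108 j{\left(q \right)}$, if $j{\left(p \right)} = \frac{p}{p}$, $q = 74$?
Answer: $-108$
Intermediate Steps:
$j{\left(p \right)} = 1$
$- 108 j{\left(q \right)} = \left(-108\right) 1 = -108$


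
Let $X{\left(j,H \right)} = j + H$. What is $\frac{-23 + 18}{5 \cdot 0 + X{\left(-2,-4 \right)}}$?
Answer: $\frac{5}{6} \approx 0.83333$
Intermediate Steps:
$X{\left(j,H \right)} = H + j$
$\frac{-23 + 18}{5 \cdot 0 + X{\left(-2,-4 \right)}} = \frac{-23 + 18}{5 \cdot 0 - 6} = - \frac{5}{0 - 6} = - \frac{5}{-6} = \left(-5\right) \left(- \frac{1}{6}\right) = \frac{5}{6}$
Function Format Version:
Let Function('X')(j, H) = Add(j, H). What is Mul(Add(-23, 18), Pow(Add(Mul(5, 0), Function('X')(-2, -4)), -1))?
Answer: Rational(5, 6) ≈ 0.83333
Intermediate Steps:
Function('X')(j, H) = Add(H, j)
Mul(Add(-23, 18), Pow(Add(Mul(5, 0), Function('X')(-2, -4)), -1)) = Mul(Add(-23, 18), Pow(Add(Mul(5, 0), Add(-4, -2)), -1)) = Mul(-5, Pow(Add(0, -6), -1)) = Mul(-5, Pow(-6, -1)) = Mul(-5, Rational(-1, 6)) = Rational(5, 6)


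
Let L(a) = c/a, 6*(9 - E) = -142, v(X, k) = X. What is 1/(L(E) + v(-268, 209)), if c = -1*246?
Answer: -49/13501 ≈ -0.0036294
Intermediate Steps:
E = 98/3 (E = 9 - 1/6*(-142) = 9 + 71/3 = 98/3 ≈ 32.667)
c = -246
L(a) = -246/a
1/(L(E) + v(-268, 209)) = 1/(-246/98/3 - 268) = 1/(-246*3/98 - 268) = 1/(-369/49 - 268) = 1/(-13501/49) = -49/13501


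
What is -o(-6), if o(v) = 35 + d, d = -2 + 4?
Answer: -37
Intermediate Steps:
d = 2
o(v) = 37 (o(v) = 35 + 2 = 37)
-o(-6) = -1*37 = -37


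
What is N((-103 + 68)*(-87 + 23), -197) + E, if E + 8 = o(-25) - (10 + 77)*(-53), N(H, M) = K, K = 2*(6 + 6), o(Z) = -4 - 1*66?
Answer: 4557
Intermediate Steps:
o(Z) = -70 (o(Z) = -4 - 66 = -70)
K = 24 (K = 2*12 = 24)
N(H, M) = 24
E = 4533 (E = -8 + (-70 - (10 + 77)*(-53)) = -8 + (-70 - 87*(-53)) = -8 + (-70 - 1*(-4611)) = -8 + (-70 + 4611) = -8 + 4541 = 4533)
N((-103 + 68)*(-87 + 23), -197) + E = 24 + 4533 = 4557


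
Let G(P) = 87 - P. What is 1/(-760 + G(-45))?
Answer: -1/628 ≈ -0.0015924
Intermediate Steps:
1/(-760 + G(-45)) = 1/(-760 + (87 - 1*(-45))) = 1/(-760 + (87 + 45)) = 1/(-760 + 132) = 1/(-628) = -1/628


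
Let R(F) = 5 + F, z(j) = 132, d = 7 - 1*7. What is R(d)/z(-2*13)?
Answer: 5/132 ≈ 0.037879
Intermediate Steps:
d = 0 (d = 7 - 7 = 0)
R(d)/z(-2*13) = (5 + 0)/132 = 5*(1/132) = 5/132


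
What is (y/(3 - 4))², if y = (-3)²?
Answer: 81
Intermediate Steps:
y = 9
(y/(3 - 4))² = (9/(3 - 4))² = (9/(-1))² = (9*(-1))² = (-9)² = 81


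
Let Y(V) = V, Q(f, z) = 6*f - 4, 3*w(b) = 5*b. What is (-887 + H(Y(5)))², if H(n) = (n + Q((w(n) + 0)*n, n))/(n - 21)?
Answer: 208600249/256 ≈ 8.1485e+5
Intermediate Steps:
w(b) = 5*b/3 (w(b) = (5*b)/3 = 5*b/3)
Q(f, z) = -4 + 6*f
H(n) = (-4 + n + 10*n²)/(-21 + n) (H(n) = (n + (-4 + 6*((5*n/3 + 0)*n)))/(n - 21) = (n + (-4 + 6*((5*n/3)*n)))/(-21 + n) = (n + (-4 + 6*(5*n²/3)))/(-21 + n) = (n + (-4 + 10*n²))/(-21 + n) = (-4 + n + 10*n²)/(-21 + n))
(-887 + H(Y(5)))² = (-887 + (-4 + 5 + 10*5²)/(-21 + 5))² = (-887 + (-4 + 5 + 10*25)/(-16))² = (-887 - (-4 + 5 + 250)/16)² = (-887 - 1/16*251)² = (-887 - 251/16)² = (-14443/16)² = 208600249/256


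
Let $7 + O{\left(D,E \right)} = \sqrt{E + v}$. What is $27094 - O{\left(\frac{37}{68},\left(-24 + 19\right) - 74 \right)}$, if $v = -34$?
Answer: $27101 - i \sqrt{113} \approx 27101.0 - 10.63 i$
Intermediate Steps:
$O{\left(D,E \right)} = -7 + \sqrt{-34 + E}$ ($O{\left(D,E \right)} = -7 + \sqrt{E - 34} = -7 + \sqrt{-34 + E}$)
$27094 - O{\left(\frac{37}{68},\left(-24 + 19\right) - 74 \right)} = 27094 - \left(-7 + \sqrt{-34 + \left(\left(-24 + 19\right) - 74\right)}\right) = 27094 - \left(-7 + \sqrt{-34 - 79}\right) = 27094 - \left(-7 + \sqrt{-113}\right) = 27094 - \left(-7 + i \sqrt{113}\right) = 27094 + \left(7 - i \sqrt{113}\right) = 27101 - i \sqrt{113}$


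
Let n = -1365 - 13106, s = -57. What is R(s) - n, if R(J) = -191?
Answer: 14280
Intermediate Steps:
n = -14471
R(s) - n = -191 - 1*(-14471) = -191 + 14471 = 14280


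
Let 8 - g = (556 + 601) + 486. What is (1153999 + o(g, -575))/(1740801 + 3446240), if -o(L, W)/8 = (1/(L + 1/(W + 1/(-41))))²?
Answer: 1714676185042661598191/7707195303949949064641 ≈ 0.22248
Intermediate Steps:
g = -1635 (g = 8 - ((556 + 601) + 486) = 8 - (1157 + 486) = 8 - 1*1643 = 8 - 1643 = -1635)
o(L, W) = -8/(L + 1/(-1/41 + W))² (o(L, W) = -8/(L + 1/(W + 1/(-41)))² = -8/(L + 1/(W - 1/41))² = -8/(L + 1/(-1/41 + W))²)
(1153999 + o(g, -575))/(1740801 + 3446240) = (1153999 - 8*(-1 + 41*(-575))²/(41 - 1*(-1635) + 41*(-1635)*(-575))²)/(1740801 + 3446240) = (1153999 - 8*(-1 - 23575)²/(41 + 1635 + 38545125)²)/5187041 = (1153999 - 8*(-23576)²/38546801²)*(1/5187041) = (1153999 - 8*555827776*1/1485855867333601)*(1/5187041) = (1153999 - 4446622208/1485855867333601)*(1/5187041) = (1714676185042661598191/1485855867333601)*(1/5187041) = 1714676185042661598191/7707195303949949064641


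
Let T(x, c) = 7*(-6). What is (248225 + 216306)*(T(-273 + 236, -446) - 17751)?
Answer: -8265400083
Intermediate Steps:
T(x, c) = -42
(248225 + 216306)*(T(-273 + 236, -446) - 17751) = (248225 + 216306)*(-42 - 17751) = 464531*(-17793) = -8265400083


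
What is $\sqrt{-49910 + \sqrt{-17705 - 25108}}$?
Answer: $\sqrt{-49910 + 3 i \sqrt{4757}} \approx 0.4631 + 223.41 i$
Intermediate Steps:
$\sqrt{-49910 + \sqrt{-17705 - 25108}} = \sqrt{-49910 + \sqrt{-42813}} = \sqrt{-49910 + 3 i \sqrt{4757}}$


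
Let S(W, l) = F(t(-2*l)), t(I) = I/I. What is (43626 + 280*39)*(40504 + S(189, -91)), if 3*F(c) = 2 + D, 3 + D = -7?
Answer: 2209185728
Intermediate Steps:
D = -10 (D = -3 - 7 = -10)
t(I) = 1
F(c) = -8/3 (F(c) = (2 - 10)/3 = (⅓)*(-8) = -8/3)
S(W, l) = -8/3
(43626 + 280*39)*(40504 + S(189, -91)) = (43626 + 280*39)*(40504 - 8/3) = (43626 + 10920)*(121504/3) = 54546*(121504/3) = 2209185728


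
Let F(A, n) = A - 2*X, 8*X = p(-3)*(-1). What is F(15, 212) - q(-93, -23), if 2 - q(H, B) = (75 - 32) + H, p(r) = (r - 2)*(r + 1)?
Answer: -69/2 ≈ -34.500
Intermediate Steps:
p(r) = (1 + r)*(-2 + r) (p(r) = (-2 + r)*(1 + r) = (1 + r)*(-2 + r))
X = -5/4 (X = ((-2 + (-3)**2 - 1*(-3))*(-1))/8 = ((-2 + 9 + 3)*(-1))/8 = (10*(-1))/8 = (1/8)*(-10) = -5/4 ≈ -1.2500)
q(H, B) = -41 - H (q(H, B) = 2 - ((75 - 32) + H) = 2 - (43 + H) = 2 + (-43 - H) = -41 - H)
F(A, n) = 5/2 + A (F(A, n) = A - 2*(-5/4) = A + 5/2 = 5/2 + A)
F(15, 212) - q(-93, -23) = (5/2 + 15) - (-41 - 1*(-93)) = 35/2 - (-41 + 93) = 35/2 - 1*52 = 35/2 - 52 = -69/2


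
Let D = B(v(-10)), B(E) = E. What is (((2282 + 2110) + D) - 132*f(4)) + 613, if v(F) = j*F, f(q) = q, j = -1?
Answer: 4487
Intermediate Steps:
v(F) = -F
D = 10 (D = -1*(-10) = 10)
(((2282 + 2110) + D) - 132*f(4)) + 613 = (((2282 + 2110) + 10) - 132*4) + 613 = ((4392 + 10) - 528) + 613 = (4402 - 528) + 613 = 3874 + 613 = 4487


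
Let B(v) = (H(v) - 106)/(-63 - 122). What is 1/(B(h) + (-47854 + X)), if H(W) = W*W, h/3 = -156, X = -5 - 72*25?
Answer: -185/9405833 ≈ -1.9669e-5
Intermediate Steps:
X = -1805 (X = -5 - 1800 = -1805)
h = -468 (h = 3*(-156) = -468)
H(W) = W**2
B(v) = 106/185 - v**2/185 (B(v) = (v**2 - 106)/(-63 - 122) = (-106 + v**2)/(-185) = (-106 + v**2)*(-1/185) = 106/185 - v**2/185)
1/(B(h) + (-47854 + X)) = 1/((106/185 - 1/185*(-468)**2) + (-47854 - 1805)) = 1/((106/185 - 1/185*219024) - 49659) = 1/((106/185 - 219024/185) - 49659) = 1/(-218918/185 - 49659) = 1/(-9405833/185) = -185/9405833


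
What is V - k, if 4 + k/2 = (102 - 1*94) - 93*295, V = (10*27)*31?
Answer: 63232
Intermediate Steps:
V = 8370 (V = 270*31 = 8370)
k = -54862 (k = -8 + 2*((102 - 1*94) - 93*295) = -8 + 2*((102 - 94) - 27435) = -8 + 2*(8 - 27435) = -8 + 2*(-27427) = -8 - 54854 = -54862)
V - k = 8370 - 1*(-54862) = 8370 + 54862 = 63232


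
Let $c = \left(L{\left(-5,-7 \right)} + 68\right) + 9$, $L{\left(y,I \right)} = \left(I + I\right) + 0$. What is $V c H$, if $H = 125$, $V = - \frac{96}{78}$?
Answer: $- \frac{126000}{13} \approx -9692.3$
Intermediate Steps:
$L{\left(y,I \right)} = 2 I$ ($L{\left(y,I \right)} = 2 I + 0 = 2 I$)
$V = - \frac{16}{13}$ ($V = \left(-96\right) \frac{1}{78} = - \frac{16}{13} \approx -1.2308$)
$c = 63$ ($c = \left(2 \left(-7\right) + 68\right) + 9 = \left(-14 + 68\right) + 9 = 54 + 9 = 63$)
$V c H = \left(- \frac{16}{13}\right) 63 \cdot 125 = \left(- \frac{1008}{13}\right) 125 = - \frac{126000}{13}$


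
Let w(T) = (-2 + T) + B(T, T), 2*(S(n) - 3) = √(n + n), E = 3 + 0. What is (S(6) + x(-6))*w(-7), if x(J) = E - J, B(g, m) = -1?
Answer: -120 - 10*√3 ≈ -137.32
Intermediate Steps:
E = 3
S(n) = 3 + √2*√n/2 (S(n) = 3 + √(n + n)/2 = 3 + √(2*n)/2 = 3 + (√2*√n)/2 = 3 + √2*√n/2)
x(J) = 3 - J
w(T) = -3 + T (w(T) = (-2 + T) - 1 = -3 + T)
(S(6) + x(-6))*w(-7) = ((3 + √2*√6/2) + (3 - 1*(-6)))*(-3 - 7) = ((3 + √3) + (3 + 6))*(-10) = ((3 + √3) + 9)*(-10) = (12 + √3)*(-10) = -120 - 10*√3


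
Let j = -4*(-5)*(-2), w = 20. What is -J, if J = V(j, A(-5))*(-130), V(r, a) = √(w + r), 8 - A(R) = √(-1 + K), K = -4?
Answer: 260*I*√5 ≈ 581.38*I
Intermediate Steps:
A(R) = 8 - I*√5 (A(R) = 8 - √(-1 - 4) = 8 - √(-5) = 8 - I*√5)
j = -40 (j = 20*(-2) = -40)
V(r, a) = √(20 + r)
J = -260*I*√5 (J = √(20 - 40)*(-130) = √(-20)*(-130) = (2*I*√5)*(-130) = -260*I*√5 ≈ -581.38*I)
-J = -(-260)*I*√5 = 260*I*√5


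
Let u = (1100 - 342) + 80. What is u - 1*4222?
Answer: -3384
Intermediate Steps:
u = 838 (u = 758 + 80 = 838)
u - 1*4222 = 838 - 1*4222 = 838 - 4222 = -3384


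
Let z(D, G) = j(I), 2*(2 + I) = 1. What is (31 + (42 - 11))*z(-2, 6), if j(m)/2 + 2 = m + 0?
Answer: -434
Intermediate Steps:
I = -3/2 (I = -2 + (½)*1 = -2 + ½ = -3/2 ≈ -1.5000)
j(m) = -4 + 2*m (j(m) = -4 + 2*(m + 0) = -4 + 2*m)
z(D, G) = -7 (z(D, G) = -4 + 2*(-3/2) = -4 - 3 = -7)
(31 + (42 - 11))*z(-2, 6) = (31 + (42 - 11))*(-7) = (31 + 31)*(-7) = 62*(-7) = -434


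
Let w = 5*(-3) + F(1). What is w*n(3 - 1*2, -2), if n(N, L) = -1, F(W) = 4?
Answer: 11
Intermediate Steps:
w = -11 (w = 5*(-3) + 4 = -15 + 4 = -11)
w*n(3 - 1*2, -2) = -11*(-1) = 11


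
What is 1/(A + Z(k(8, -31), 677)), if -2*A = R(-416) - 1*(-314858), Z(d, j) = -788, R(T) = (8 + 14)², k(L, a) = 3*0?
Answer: -1/158459 ≈ -6.3108e-6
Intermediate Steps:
k(L, a) = 0
R(T) = 484 (R(T) = 22² = 484)
A = -157671 (A = -(484 - 1*(-314858))/2 = -(484 + 314858)/2 = -½*315342 = -157671)
1/(A + Z(k(8, -31), 677)) = 1/(-157671 - 788) = 1/(-158459) = -1/158459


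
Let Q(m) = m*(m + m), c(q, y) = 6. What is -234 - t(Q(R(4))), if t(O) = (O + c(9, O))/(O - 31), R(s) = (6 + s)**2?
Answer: -4692752/19969 ≈ -235.00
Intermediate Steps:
Q(m) = 2*m**2 (Q(m) = m*(2*m) = 2*m**2)
t(O) = (6 + O)/(-31 + O) (t(O) = (O + 6)/(O - 31) = (6 + O)/(-31 + O))
-234 - t(Q(R(4))) = -234 - (6 + 2*((6 + 4)**2)**2)/(-31 + 2*((6 + 4)**2)**2) = -234 - (6 + 2*(10**2)**2)/(-31 + 2*(10**2)**2) = -234 - (6 + 2*100**2)/(-31 + 2*100**2) = -234 - (6 + 2*10000)/(-31 + 2*10000) = -234 - (6 + 20000)/(-31 + 20000) = -234 - 20006/19969 = -4692752/19969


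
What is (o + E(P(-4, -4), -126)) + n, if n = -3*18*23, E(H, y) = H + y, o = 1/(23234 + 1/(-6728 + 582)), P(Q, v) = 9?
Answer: -194059979371/142796163 ≈ -1359.0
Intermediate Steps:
o = 6146/142796163 (o = 1/(23234 + 1/(-6146)) = 1/(23234 - 1/6146) = 1/(142796163/6146) = 6146/142796163 ≈ 4.3040e-5)
n = -1242 (n = -54*23 = -1242)
(o + E(P(-4, -4), -126)) + n = (6146/142796163 + (9 - 126)) - 1242 = (6146/142796163 - 117) - 1242 = -16707144925/142796163 - 1242 = -194059979371/142796163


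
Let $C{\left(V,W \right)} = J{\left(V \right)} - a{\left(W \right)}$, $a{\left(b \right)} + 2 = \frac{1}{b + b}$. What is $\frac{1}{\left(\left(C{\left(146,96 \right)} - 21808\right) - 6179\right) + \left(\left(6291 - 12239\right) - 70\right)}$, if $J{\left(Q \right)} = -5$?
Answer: $- \frac{192}{6529537} \approx -2.9405 \cdot 10^{-5}$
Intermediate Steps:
$a{\left(b \right)} = -2 + \frac{1}{2 b}$ ($a{\left(b \right)} = -2 + \frac{1}{b + b} = -2 + \frac{1}{2 b}$)
$C{\left(V,W \right)} = -3 - \frac{1}{2 W}$ ($C{\left(V,W \right)} = -5 - \left(-2 + \frac{1}{2 W}\right) = -5 + \left(2 - \frac{1}{2 W}\right) = -3 - \frac{1}{2 W}$)
$\frac{1}{\left(\left(C{\left(146,96 \right)} - 21808\right) - 6179\right) + \left(\left(6291 - 12239\right) - 70\right)} = \frac{1}{\left(\left(\left(-3 - \frac{1}{2 \cdot 96}\right) - 21808\right) - 6179\right) + \left(\left(6291 - 12239\right) - 70\right)} = \frac{1}{\left(\left(\left(-3 - \frac{1}{192}\right) - 21808\right) - 6179\right) + \left(\left(6291 - 12239\right) - 70\right)} = \frac{1}{\left(\left(\left(-3 - \frac{1}{192}\right) - 21808\right) - 6179\right) - 6018} = \frac{1}{\left(\left(- \frac{577}{192} - 21808\right) - 6179\right) - 6018} = \frac{1}{\left(- \frac{4187713}{192} - 6179\right) - 6018} = \frac{1}{- \frac{5374081}{192} - 6018} = \frac{1}{- \frac{6529537}{192}} = - \frac{192}{6529537}$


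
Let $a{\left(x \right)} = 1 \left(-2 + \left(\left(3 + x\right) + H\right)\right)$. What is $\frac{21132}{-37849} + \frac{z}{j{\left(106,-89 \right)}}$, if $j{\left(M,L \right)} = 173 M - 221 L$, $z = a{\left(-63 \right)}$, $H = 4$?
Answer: $- \frac{805359166}{1438526943} \approx -0.55985$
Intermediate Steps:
$a{\left(x \right)} = 5 + x$ ($a{\left(x \right)} = 1 \left(-2 + \left(\left(3 + x\right) + 4\right)\right) = 1 \left(-2 + \left(7 + x\right)\right) = 1 \left(5 + x\right) = 5 + x$)
$z = -58$ ($z = 5 - 63 = -58$)
$j{\left(M,L \right)} = - 221 L + 173 M$
$\frac{21132}{-37849} + \frac{z}{j{\left(106,-89 \right)}} = \frac{21132}{-37849} - \frac{58}{\left(-221\right) \left(-89\right) + 173 \cdot 106} = 21132 \left(- \frac{1}{37849}\right) - \frac{58}{19669 + 18338} = - \frac{21132}{37849} - \frac{58}{38007} = - \frac{805359166}{1438526943}$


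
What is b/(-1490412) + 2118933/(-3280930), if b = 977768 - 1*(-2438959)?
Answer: -2394687547751/814989573860 ≈ -2.9383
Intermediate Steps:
b = 3416727 (b = 977768 + 2438959 = 3416727)
b/(-1490412) + 2118933/(-3280930) = 3416727/(-1490412) + 2118933/(-3280930) = 3416727*(-1/1490412) + 2118933*(-1/3280930) = -1138909/496804 - 2118933/3280930 = -2394687547751/814989573860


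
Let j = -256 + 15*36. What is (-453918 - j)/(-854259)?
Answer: 64886/122037 ≈ 0.53169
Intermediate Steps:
j = 284 (j = -256 + 540 = 284)
(-453918 - j)/(-854259) = (-453918 - 1*284)/(-854259) = (-453918 - 284)*(-1/854259) = -454202*(-1/854259) = 64886/122037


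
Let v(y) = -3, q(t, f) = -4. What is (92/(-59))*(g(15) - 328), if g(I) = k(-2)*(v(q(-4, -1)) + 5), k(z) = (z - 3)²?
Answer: 25576/59 ≈ 433.49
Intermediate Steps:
k(z) = (-3 + z)²
g(I) = 50 (g(I) = (-3 - 2)²*(-3 + 5) = (-5)²*2 = 25*2 = 50)
(92/(-59))*(g(15) - 328) = (92/(-59))*(50 - 328) = (92*(-1/59))*(-278) = -92/59*(-278) = 25576/59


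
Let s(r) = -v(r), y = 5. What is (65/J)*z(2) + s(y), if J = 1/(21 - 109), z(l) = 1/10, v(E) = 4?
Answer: -576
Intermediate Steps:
z(l) = ⅒
J = -1/88 (J = 1/(-88) = -1/88 ≈ -0.011364)
s(r) = -4 (s(r) = -1*4 = -4)
(65/J)*z(2) + s(y) = (65/(-1/88))*(⅒) - 4 = (65*(-88))*(⅒) - 4 = -5720*⅒ - 4 = -572 - 4 = -576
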